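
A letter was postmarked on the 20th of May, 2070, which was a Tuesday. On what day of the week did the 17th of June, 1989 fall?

Saturday

Count forward from the earlier date (June 17, 1989) to the later (May 20, 2070):
Day-of-year of June 17, 1989: 168.
Day-of-year of May 20, 2070: 140.
1989 has 365 days, so 365 − 168 = 197 days remain in 1989.
Full years 1990–2069: 60 common + 20 leap = 60×365 + 20×366 = 29220 days.
Total: 197 + 29220 + 140 = 29557 days.
29557 mod 7 = 3, so 3 days before Tuesday is Saturday.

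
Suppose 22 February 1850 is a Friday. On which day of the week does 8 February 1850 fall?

Count forward from the earlier date (February 8, 1850) to the later (February 22, 1850):
Within February 1850: 22 − 8 = 14 days.
14 is a multiple of 7, so 8 February 1850 falls on the same weekday: Friday.

Friday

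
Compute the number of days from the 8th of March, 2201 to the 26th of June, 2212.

Day-of-year of March 8, 2201: 67.
Day-of-year of June 26, 2212: 178.
2201 has 365 days, so 365 − 67 = 298 days remain in 2201.
Full years 2202–2211: 8 common + 2 leap = 8×365 + 2×366 = 3652 days.
Total: 298 + 3652 + 178 = 4128 days.

4128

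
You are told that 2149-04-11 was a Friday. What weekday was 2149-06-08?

April 2149: 30 − 11 = 19 days remain.
Then May (31): 31 days.
June 1–8, 2149: 8 days.
Total: 19 + 31 + 8 = 58 days.
58 mod 7 = 2, so 2 days after Friday is Sunday.

Sunday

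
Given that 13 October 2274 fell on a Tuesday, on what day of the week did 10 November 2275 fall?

October 2274: 31 − 13 = 18 days remain.
Then 12 full months totalling 365 days.
November 1–10, 2275: 10 days.
Total: 18 + 365 + 10 = 393 days.
393 mod 7 = 1, so 1 day after Tuesday is Wednesday.

Wednesday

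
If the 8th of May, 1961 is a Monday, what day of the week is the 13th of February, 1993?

Saturday

Day-of-year of May 8, 1961: 128.
Day-of-year of February 13, 1993: 44.
1961 has 365 days, so 365 − 128 = 237 days remain in 1961.
Full years 1962–1992: 23 common + 8 leap = 23×365 + 8×366 = 11323 days.
Total: 237 + 11323 + 44 = 11604 days.
11604 mod 7 = 5, so 5 days after Monday is Saturday.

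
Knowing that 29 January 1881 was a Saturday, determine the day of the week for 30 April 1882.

Sunday

January 29, 1881 → January 29, 1882: 365 days.
January 1882: 31 − 29 = 2 days remain.
Then February 1882 (28), March (31): 28 + 31 = 59 days.
April 1–30, 1882: 30 days.
Residual: 91 days.
Total: 456 days.
456 mod 7 = 1, so 1 day after Saturday is Sunday.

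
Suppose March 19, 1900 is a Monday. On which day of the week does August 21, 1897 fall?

Count forward from the earlier date (August 21, 1897) to the later (March 19, 1900):
August 21, 1897 → August 21, 1898: 365 days.
August 21, 1898 → August 21, 1899: 365 days.
August 1899: 31 − 21 = 10 days remain.
Then September (30), October (31), November (30), December (31), January (31), February 1900 (28): 30 + 31 + 30 + 31 + 31 + 28 = 181 days.
March 1–19, 1900: 19 days.
Residual: 210 days.
Total: 940 days.
940 mod 7 = 2, so 2 days before Monday is Saturday.

Saturday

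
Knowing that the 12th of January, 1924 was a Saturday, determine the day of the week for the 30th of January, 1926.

Saturday

January 1924: 31 − 12 = 19 days remain.
Then 23 full months totalling 700 days.
January 1–30, 1926: 30 days.
Total: 19 + 700 + 30 = 749 days.
749 is a multiple of 7, so the 30th of January, 1926 falls on the same weekday: Saturday.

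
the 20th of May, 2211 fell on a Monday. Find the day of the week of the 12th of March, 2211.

Count forward from the earlier date (March 12, 2211) to the later (May 20, 2211):
March 2211: 31 − 12 = 19 days remain.
Then April (30): 30 days.
May 1–20, 2211: 20 days.
Total: 19 + 30 + 20 = 69 days.
69 mod 7 = 6, so 6 days before Monday is Tuesday.

Tuesday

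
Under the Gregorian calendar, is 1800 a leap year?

No

1800 is not a leap year (divisible by 100 but not 400).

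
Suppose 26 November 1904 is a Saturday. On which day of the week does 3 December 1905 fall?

November 1904: 30 − 26 = 4 days remain.
Then 12 full months totalling 365 days.
December 1–3, 1905: 3 days.
Total: 4 + 365 + 3 = 372 days.
372 mod 7 = 1, so 1 day after Saturday is Sunday.

Sunday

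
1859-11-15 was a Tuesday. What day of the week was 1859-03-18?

Friday

Count forward from the earlier date (March 18, 1859) to the later (November 15, 1859):
March 1859: 31 − 18 = 13 days remain.
Then April (30), May (31), June (30), July (31), August (31), September (30), October (31): 30 + 31 + 30 + 31 + 31 + 30 + 31 = 214 days.
November 1–15, 1859: 15 days.
Total: 13 + 214 + 15 = 242 days.
242 mod 7 = 4, so 4 days before Tuesday is Friday.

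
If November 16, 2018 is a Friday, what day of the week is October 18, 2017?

Count forward from the earlier date (October 18, 2017) to the later (November 16, 2018):
October 18, 2017 → October 18, 2018: 365 days.
October 2018: 31 − 18 = 13 days remain.
November 1–16, 2018: 16 days.
Residual: 29 days.
Total: 394 days.
394 mod 7 = 2, so 2 days before Friday is Wednesday.

Wednesday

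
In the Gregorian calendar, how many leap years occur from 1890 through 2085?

Years divisible by 4: 1892, 1896, …, 2084 — 49 in all.
Of these, 1900 is divisible by 100 but not 400, so not leap.
2000 is divisible by 400, so still leap.
Leap years: 49 − 1 = 48.

48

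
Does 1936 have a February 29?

Yes

1936 is a leap year.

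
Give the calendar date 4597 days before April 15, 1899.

September 13, 1886

Count 4597 days before April 15, 1899:
From September 13, 1886 to September 13, 1898: 12 years, of which 3 contain a Feb 29 — 9×365 + 3×366 = 4383 days.
September 1898: 30 − 13 = 17 days remain.
Then October (31), November (30), December (31), January (31), February 1899 (28), March (31): 31 + 30 + 31 + 31 + 28 + 31 = 182 days.
April 1–15, 1899: 15 days.
Residual: 214 days.
Total: 4597 days.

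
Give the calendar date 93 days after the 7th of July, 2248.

the 8th of October, 2248

Count 93 days after July 7, 2248:
July 2248: 31 − 7 = 24 days remain.
Then August (31), September (30): 31 + 30 = 61 days.
October 1–8, 2248: 8 days.
Total: 24 + 61 + 8 = 93 days.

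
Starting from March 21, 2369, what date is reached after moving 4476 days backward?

December 18, 2356

Count 4476 days before March 21, 2369:
Day-of-year of December 18, 2356: 353.
Day-of-year of March 21, 2369: 80.
2356 has 366 days, so 366 − 353 = 13 days remain in 2356.
Full years 2357–2368: 9 common + 3 leap = 9×365 + 3×366 = 4383 days.
Total: 13 + 4383 + 80 = 4476 days.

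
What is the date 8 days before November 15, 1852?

November 7, 1852

Count 8 days before November 15, 1852:
Within November 1852: 15 − 7 = 8 days.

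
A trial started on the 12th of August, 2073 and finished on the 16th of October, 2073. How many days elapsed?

65

August 2073: 31 − 12 = 19 days remain.
Then September (30): 30 days.
October 1–16, 2073: 16 days.
Total: 19 + 30 + 16 = 65 days.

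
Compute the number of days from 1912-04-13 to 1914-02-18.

676

Day-of-year of April 13, 1912: 104.
Day-of-year of February 18, 1914: 49.
1912 has 366 days, so 366 − 104 = 262 days remain in 1912.
Full years: 1913: 365. Sum = 365.
Total: 262 + 365 + 49 = 676 days.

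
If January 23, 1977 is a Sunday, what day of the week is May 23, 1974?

Thursday

Count forward from the earlier date (May 23, 1974) to the later (January 23, 1977):
Day-of-year of May 23, 1974: 143.
Day-of-year of January 23, 1977: 23.
1974 has 365 days, so 365 − 143 = 222 days remain in 1974.
Full years: 1975: 365; 1976: 366. Sum = 731.
Total: 222 + 731 + 23 = 976 days.
976 mod 7 = 3, so 3 days before Sunday is Thursday.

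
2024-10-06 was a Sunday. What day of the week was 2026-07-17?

October 6, 2024 → October 6, 2025: 365 days.
October 2025: 31 − 6 = 25 days remain.
Then November (30), December (31), January (31), February 2026 (28), March (31), April (30), May (31), June (30): 30 + 31 + 31 + 28 + 31 + 30 + 31 + 30 = 242 days.
July 1–17, 2026: 17 days.
Residual: 284 days.
Total: 649 days.
649 mod 7 = 5, so 5 days after Sunday is Friday.

Friday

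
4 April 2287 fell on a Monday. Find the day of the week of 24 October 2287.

April 2287: 30 − 4 = 26 days remain.
Then May (31), June (30), July (31), August (31), September (30): 31 + 30 + 31 + 31 + 30 = 153 days.
October 1–24, 2287: 24 days.
Total: 26 + 153 + 24 = 203 days.
203 is a multiple of 7, so 24 October 2287 falls on the same weekday: Monday.

Monday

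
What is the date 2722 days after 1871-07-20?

1879-01-01

Count 2722 days after July 20, 1871:
Day-of-year of July 20, 1871: 201.
Day-of-year of January 1, 1879: 1.
1871 has 365 days, so 365 − 201 = 164 days remain in 1871.
Full years 1872–1878: 5 common + 2 leap = 5×365 + 2×366 = 2557 days.
Total: 164 + 2557 + 1 = 2722 days.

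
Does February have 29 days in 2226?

2226 is not a leap year.

No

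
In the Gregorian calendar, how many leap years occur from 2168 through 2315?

Years divisible by 4: 2168, 2172, …, 2312 — 37 in all.
Of these, 2200, 2300 are divisible by 100 but not 400, so not leap.
Leap years: 37 − 2 = 35.

35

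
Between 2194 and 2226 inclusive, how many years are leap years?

7

Years divisible by 4 in [2194, 2226]: 2196, 2200, 2204, 2208, 2212, 2216, 2220, 2224.
Of these, 2200 is divisible by 100 but not 400, so not leap.
Leap years: 8 − 1 = 7.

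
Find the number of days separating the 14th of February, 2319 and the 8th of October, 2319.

236

February 2319: 28 − 14 = 14 days remain (2319 is not a leap year, so February has 28 days).
Then March (31), April (30), May (31), June (30), July (31), August (31), September (30): 31 + 30 + 31 + 30 + 31 + 31 + 30 = 214 days.
October 1–8, 2319: 8 days.
Total: 14 + 214 + 8 = 236 days.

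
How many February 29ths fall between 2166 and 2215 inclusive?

Years divisible by 4 in [2166, 2215]: 2168, 2172, 2176, 2180, 2184, 2188, 2192, 2196, 2200, 2204, 2208, 2212.
Of these, 2200 is divisible by 100 but not 400, so not leap.
Leap years: 12 − 1 = 11.

11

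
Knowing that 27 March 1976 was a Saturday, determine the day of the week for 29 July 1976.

March 1976: 31 − 27 = 4 days remain.
Then April (30), May (31), June (30): 30 + 31 + 30 = 91 days.
July 1–29, 1976: 29 days.
Total: 4 + 91 + 29 = 124 days.
124 mod 7 = 5, so 5 days after Saturday is Thursday.

Thursday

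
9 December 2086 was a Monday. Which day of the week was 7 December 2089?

December 9, 2086 → December 9, 2087: 365 days.
December 9, 2087 → December 9, 2088: 366 days (2088 is a leap year).
December 2088: 31 − 9 = 22 days remain.
Then 11 full months totalling 334 days.
December 1–7, 2089: 7 days.
Residual: 363 days.
Total: 1094 days.
1094 mod 7 = 2, so 2 days after Monday is Wednesday.

Wednesday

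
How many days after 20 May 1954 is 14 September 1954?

May 1954: 31 − 20 = 11 days remain.
Then June (30), July (31), August (31): 30 + 31 + 31 = 92 days.
September 1–14, 1954: 14 days.
Total: 11 + 92 + 14 = 117 days.

117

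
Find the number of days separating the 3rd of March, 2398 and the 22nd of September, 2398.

203

March 2398: 31 − 3 = 28 days remain.
Then April (30), May (31), June (30), July (31), August (31): 30 + 31 + 30 + 31 + 31 = 153 days.
September 1–22, 2398: 22 days.
Total: 28 + 153 + 22 = 203 days.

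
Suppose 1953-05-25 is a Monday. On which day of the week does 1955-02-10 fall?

May 1953: 31 − 25 = 6 days remain.
Then 20 full months totalling 610 days.
February 1–10, 1955: 10 days (1955 is not a leap year).
Total: 6 + 610 + 10 = 626 days.
626 mod 7 = 3, so 3 days after Monday is Thursday.

Thursday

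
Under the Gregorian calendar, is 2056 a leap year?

Yes

2056 is a leap year.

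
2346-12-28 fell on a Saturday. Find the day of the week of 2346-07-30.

Tuesday

Count forward from the earlier date (July 30, 2346) to the later (December 28, 2346):
July 2346: 31 − 30 = 1 day remains.
Then August (31), September (30), October (31), November (30): 31 + 30 + 31 + 30 = 122 days.
December 1–28, 2346: 28 days.
Total: 1 + 122 + 28 = 151 days.
151 mod 7 = 4, so 4 days before Saturday is Tuesday.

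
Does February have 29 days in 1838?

No

1838 is not a leap year.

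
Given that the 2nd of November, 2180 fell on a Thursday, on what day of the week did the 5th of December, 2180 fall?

November 2180: 30 − 2 = 28 days remain.
December 1–5, 2180: 5 days.
Total: 28 + 5 = 33 days.
33 mod 7 = 5, so 5 days after Thursday is Tuesday.

Tuesday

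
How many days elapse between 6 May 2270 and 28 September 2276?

May 6, 2270 → May 6, 2271: 365 days.
May 6, 2271 → May 6, 2272: 366 days (2272 is a leap year).
May 6, 2272 → May 6, 2273: 365 days.
May 6, 2273 → May 6, 2274: 365 days.
May 6, 2274 → May 6, 2275: 365 days.
May 6, 2275 → May 6, 2276: 366 days (2276 is a leap year).
May 2276: 31 − 6 = 25 days remain.
Then June (30), July (31), August (31): 30 + 31 + 31 = 92 days.
September 1–28, 2276: 28 days.
Residual: 145 days.
Total: 2337 days.

2337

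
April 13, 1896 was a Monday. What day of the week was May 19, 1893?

Count forward from the earlier date (May 19, 1893) to the later (April 13, 1896):
May 19, 1893 → May 19, 1894: 365 days.
May 19, 1894 → May 19, 1895: 365 days.
May 1895: 31 − 19 = 12 days remain.
Then 10 full months totalling 305 days.
April 1–13, 1896: 13 days.
Residual: 330 days.
Total: 1060 days.
1060 mod 7 = 3, so 3 days before Monday is Friday.

Friday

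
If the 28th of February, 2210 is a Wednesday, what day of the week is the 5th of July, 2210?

February 2210: 28 − 28 = 0 days remain (2210 is not a leap year, so February has 28 days).
Then March (31), April (30), May (31), June (30): 31 + 30 + 31 + 30 = 122 days.
July 1–5, 2210: 5 days.
Total: 0 + 122 + 5 = 127 days.
127 mod 7 = 1, so 1 day after Wednesday is Thursday.

Thursday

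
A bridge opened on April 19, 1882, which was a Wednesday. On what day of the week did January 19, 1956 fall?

Thursday

From April 19, 1882 to April 19, 1955: 73 years, of which 17 contain a Feb 29 — 56×365 + 17×366 = 26662 days.
(1900 is not a leap year (divisible by 100 but not 400).)
April 1955: 30 − 19 = 11 days remain.
Then May (31), June (30), July (31), August (31), September (30), October (31), November (30), December (31): 31 + 30 + 31 + 31 + 30 + 31 + 30 + 31 = 245 days.
January 1–19, 1956: 19 days.
Residual: 275 days.
Total: 26937 days.
26937 mod 7 = 1, so 1 day after Wednesday is Thursday.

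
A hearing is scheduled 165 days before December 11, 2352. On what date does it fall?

June 29, 2352

Count 165 days before December 11, 2352:
June 2352: 30 − 29 = 1 day remains.
Then July (31), August (31), September (30), October (31), November (30): 31 + 31 + 30 + 31 + 30 = 153 days.
December 1–11, 2352: 11 days.
Total: 1 + 153 + 11 = 165 days.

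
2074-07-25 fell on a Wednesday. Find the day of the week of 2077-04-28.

July 25, 2074 → July 25, 2075: 365 days.
July 25, 2075 → July 25, 2076: 366 days (2076 is a leap year).
July 2076: 31 − 25 = 6 days remain.
Then August (31), September (30), October (31), November (30), December (31), January (31), February 2077 (28), March (31): 31 + 30 + 31 + 30 + 31 + 31 + 28 + 31 = 243 days.
April 1–28, 2077: 28 days.
Residual: 277 days.
Total: 1008 days.
1008 is a multiple of 7, so 2077-04-28 falls on the same weekday: Wednesday.

Wednesday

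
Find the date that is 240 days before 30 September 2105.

2 February 2105

Count 240 days before September 30, 2105:
February 2105: 28 − 2 = 26 days remain (2105 is not a leap year, so February has 28 days).
Then March (31), April (30), May (31), June (30), July (31), August (31): 31 + 30 + 31 + 30 + 31 + 31 = 184 days.
September 1–30, 2105: 30 days.
Total: 26 + 184 + 30 = 240 days.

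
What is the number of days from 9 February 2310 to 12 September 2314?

Day-of-year of February 9, 2310: 40.
Day-of-year of September 12, 2314: 255.
2310 has 365 days, so 365 − 40 = 325 days remain in 2310.
Full years: 2311: 365; 2312: 366; 2313: 365. Sum = 1096.
Total: 325 + 1096 + 255 = 1676 days.

1676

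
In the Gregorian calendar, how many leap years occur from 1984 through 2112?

32

Years divisible by 4: 1984, 1988, …, 2112 — 33 in all.
Of these, 2100 is divisible by 100 but not 400, so not leap.
2000 is divisible by 400, so still leap.
Leap years: 33 − 1 = 32.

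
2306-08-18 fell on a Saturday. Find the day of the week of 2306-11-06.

August 2306: 31 − 18 = 13 days remain.
Then September (30), October (31): 30 + 31 = 61 days.
November 1–6, 2306: 6 days.
Total: 13 + 61 + 6 = 80 days.
80 mod 7 = 3, so 3 days after Saturday is Tuesday.

Tuesday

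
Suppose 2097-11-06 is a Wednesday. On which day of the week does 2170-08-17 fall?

Friday

Day-of-year of November 6, 2097: 310.
Day-of-year of August 17, 2170: 229.
2097 has 365 days, so 365 − 310 = 55 days remain in 2097.
Full years 2098–2169: 55 common + 17 leap = 55×365 + 17×366 = 26297 days.
Total: 55 + 26297 + 229 = 26581 days.
26581 mod 7 = 2, so 2 days after Wednesday is Friday.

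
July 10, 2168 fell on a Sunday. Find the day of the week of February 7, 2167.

Count forward from the earlier date (February 7, 2167) to the later (July 10, 2168):
Day-of-year of February 7, 2167: 38.
Day-of-year of July 10, 2168: 192.
2167 has 365 days, so 365 − 38 = 327 days remain in 2167.
Total: 327 + 192 = 519 days.
519 mod 7 = 1, so 1 day before Sunday is Saturday.

Saturday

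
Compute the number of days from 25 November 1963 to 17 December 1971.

2944

Day-of-year of November 25, 1963: 329.
Day-of-year of December 17, 1971: 351.
1963 has 365 days, so 365 − 329 = 36 days remain in 1963.
Full years 1964–1970: 5 common + 2 leap = 5×365 + 2×366 = 2557 days.
Total: 36 + 2557 + 351 = 2944 days.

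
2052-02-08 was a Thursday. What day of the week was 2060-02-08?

Sunday

Day-of-year of February 8, 2052: 39.
Day-of-year of February 8, 2060: 39.
2052 has 366 days, so 366 − 39 = 327 days remain in 2052.
Full years 2053–2059: 6 common + 1 leap = 6×365 + 1×366 = 2556 days.
Total: 327 + 2556 + 39 = 2922 days.
2922 mod 7 = 3, so 3 days after Thursday is Sunday.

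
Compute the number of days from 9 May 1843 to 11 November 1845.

917

Day-of-year of May 9, 1843: 129.
Day-of-year of November 11, 1845: 315.
1843 has 365 days, so 365 − 129 = 236 days remain in 1843.
Full years: 1844: 366. Sum = 366.
Total: 236 + 366 + 315 = 917 days.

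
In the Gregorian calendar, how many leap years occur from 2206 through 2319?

27

Years divisible by 4: 2208, 2212, …, 2316 — 28 in all.
Of these, 2300 is divisible by 100 but not 400, so not leap.
Leap years: 28 − 1 = 27.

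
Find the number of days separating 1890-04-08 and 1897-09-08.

Day-of-year of April 8, 1890: 98.
Day-of-year of September 8, 1897: 251.
1890 has 365 days, so 365 − 98 = 267 days remain in 1890.
Full years: 1891: 365; 1892: 366; 1893: 365; 1894: 365; 1895: 365; 1896: 366. Sum = 2192.
Total: 267 + 2192 + 251 = 2710 days.

2710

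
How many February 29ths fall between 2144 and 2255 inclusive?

Years divisible by 4: 2144, 2148, …, 2252 — 28 in all.
Of these, 2200 is divisible by 100 but not 400, so not leap.
Leap years: 28 − 1 = 27.

27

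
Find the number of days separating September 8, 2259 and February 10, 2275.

From September 8, 2259 to September 8, 2274: 15 years, of which 4 contain a Feb 29 — 11×365 + 4×366 = 5479 days.
September 2274: 30 − 8 = 22 days remain.
Then October (31), November (30), December (31), January (31): 31 + 30 + 31 + 31 = 123 days.
February 1–10, 2275: 10 days (2275 is not a leap year).
Residual: 155 days.
Total: 5634 days.

5634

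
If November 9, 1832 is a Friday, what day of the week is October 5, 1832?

Friday

Count forward from the earlier date (October 5, 1832) to the later (November 9, 1832):
October 1832: 31 − 5 = 26 days remain.
November 1–9, 1832: 9 days.
Total: 26 + 9 = 35 days.
35 is a multiple of 7, so October 5, 1832 falls on the same weekday: Friday.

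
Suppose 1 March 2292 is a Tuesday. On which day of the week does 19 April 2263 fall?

Count forward from the earlier date (April 19, 2263) to the later (March 1, 2292):
Day-of-year of April 19, 2263: 109.
Day-of-year of March 1, 2292: 61.
2263 has 365 days, so 365 − 109 = 256 days remain in 2263.
Full years 2264–2291: 21 common + 7 leap = 21×365 + 7×366 = 10227 days.
Total: 256 + 10227 + 61 = 10544 days.
10544 mod 7 = 2, so 2 days before Tuesday is Sunday.

Sunday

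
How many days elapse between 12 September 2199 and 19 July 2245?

16746

Day-of-year of September 12, 2199: 255.
Day-of-year of July 19, 2245: 200.
2199 has 365 days, so 365 − 255 = 110 days remain in 2199.
Full years 2200–2244: 34 common + 11 leap = 34×365 + 11×366 = 16436 days.
Total: 110 + 16436 + 200 = 16746 days.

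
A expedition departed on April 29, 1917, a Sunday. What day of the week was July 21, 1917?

April 1917: 30 − 29 = 1 day remains.
Then May (31), June (30): 31 + 30 = 61 days.
July 1–21, 1917: 21 days.
Total: 1 + 61 + 21 = 83 days.
83 mod 7 = 6, so 6 days after Sunday is Saturday.

Saturday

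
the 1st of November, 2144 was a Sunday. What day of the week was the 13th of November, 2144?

Friday

Within November 2144: 13 − 1 = 12 days.
12 mod 7 = 5, so 5 days after Sunday is Friday.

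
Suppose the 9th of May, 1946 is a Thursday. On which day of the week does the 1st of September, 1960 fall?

From May 9, 1946 to May 9, 1960: 14 years, of which 4 contain a Feb 29 — 10×365 + 4×366 = 5114 days.
May 1960: 31 − 9 = 22 days remain.
Then June (30), July (31), August (31): 30 + 31 + 31 = 92 days.
September 1, 1960: 1 day.
Residual: 115 days.
Total: 5229 days.
5229 is a multiple of 7, so the 1st of September, 1960 falls on the same weekday: Thursday.

Thursday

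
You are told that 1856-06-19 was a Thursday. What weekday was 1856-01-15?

Tuesday

Count forward from the earlier date (January 15, 1856) to the later (June 19, 1856):
January 1856: 31 − 15 = 16 days remain.
Then February 1856 (29), March (31), April (30), May (31): 29 + 31 + 30 + 31 = 121 days.
June 1–19, 1856: 19 days.
Total: 16 + 121 + 19 = 156 days.
156 mod 7 = 2, so 2 days before Thursday is Tuesday.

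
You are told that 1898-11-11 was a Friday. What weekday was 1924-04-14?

Monday

From November 11, 1898 to November 11, 1923: 25 years, of which 5 contain a Feb 29 — 20×365 + 5×366 = 9130 days.
(1900 is not a leap year (divisible by 100 but not 400).)
November 1923: 30 − 11 = 19 days remain.
Then December (31), January (31), February 1924 (29), March (31): 31 + 31 + 29 + 31 = 122 days.
April 1–14, 1924: 14 days.
Residual: 155 days.
Total: 9285 days.
9285 mod 7 = 3, so 3 days after Friday is Monday.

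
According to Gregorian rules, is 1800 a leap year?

No

1800 is not a leap year (divisible by 100 but not 400).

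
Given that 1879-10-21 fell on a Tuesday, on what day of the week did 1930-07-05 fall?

Saturday

From October 21, 1879 to October 21, 1929: 50 years, of which 12 contain a Feb 29 — 38×365 + 12×366 = 18262 days.
(1900 is not a leap year (divisible by 100 but not 400).)
October 1929: 31 − 21 = 10 days remain.
Then November (30), December (31), January (31), February 1930 (28), March (31), April (30), May (31), June (30): 30 + 31 + 31 + 28 + 31 + 30 + 31 + 30 = 242 days.
July 1–5, 1930: 5 days.
Residual: 257 days.
Total: 18519 days.
18519 mod 7 = 4, so 4 days after Tuesday is Saturday.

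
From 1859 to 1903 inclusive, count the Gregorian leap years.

10

Years divisible by 4 in [1859, 1903]: 1860, 1864, 1868, 1872, 1876, 1880, 1884, 1888, 1892, 1896, 1900.
Of these, 1900 is divisible by 100 but not 400, so not leap.
Leap years: 11 − 1 = 10.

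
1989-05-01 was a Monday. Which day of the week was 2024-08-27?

Day-of-year of May 1, 1989: 121.
Day-of-year of August 27, 2024: 240.
1989 has 365 days, so 365 − 121 = 244 days remain in 1989.
Full years 1990–2023: 26 common + 8 leap = 26×365 + 8×366 = 12418 days.
Total: 244 + 12418 + 240 = 12902 days.
12902 mod 7 = 1, so 1 day after Monday is Tuesday.

Tuesday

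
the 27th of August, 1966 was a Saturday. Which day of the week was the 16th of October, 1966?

August 1966: 31 − 27 = 4 days remain.
Then September (30): 30 days.
October 1–16, 1966: 16 days.
Total: 4 + 30 + 16 = 50 days.
50 mod 7 = 1, so 1 day after Saturday is Sunday.

Sunday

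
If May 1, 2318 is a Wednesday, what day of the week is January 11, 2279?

Saturday

Count forward from the earlier date (January 11, 2279) to the later (May 1, 2318):
From January 11, 2279 to January 11, 2318: 39 years, of which 9 contain a Feb 29 — 30×365 + 9×366 = 14244 days.
(2300 is not a leap year (divisible by 100 but not 400).)
January 2318: 31 − 11 = 20 days remain.
Then February 2318 (28), March (31), April (30): 28 + 31 + 30 = 89 days.
May 1, 2318: 1 day.
Residual: 110 days.
Total: 14354 days.
14354 mod 7 = 4, so 4 days before Wednesday is Saturday.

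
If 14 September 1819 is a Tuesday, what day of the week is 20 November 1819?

September 1819: 30 − 14 = 16 days remain.
Then October (31): 31 days.
November 1–20, 1819: 20 days.
Total: 16 + 31 + 20 = 67 days.
67 mod 7 = 4, so 4 days after Tuesday is Saturday.

Saturday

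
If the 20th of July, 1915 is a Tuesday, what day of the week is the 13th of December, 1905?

Count forward from the earlier date (December 13, 1905) to the later (July 20, 1915):
Day-of-year of December 13, 1905: 347.
Day-of-year of July 20, 1915: 201.
1905 has 365 days, so 365 − 347 = 18 days remain in 1905.
Full years 1906–1914: 7 common + 2 leap = 7×365 + 2×366 = 3287 days.
Total: 18 + 3287 + 201 = 3506 days.
3506 mod 7 = 6, so 6 days before Tuesday is Wednesday.

Wednesday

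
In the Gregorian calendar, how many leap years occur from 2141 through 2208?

16

Years divisible by 4: 2144, 2148, …, 2208 — 17 in all.
Of these, 2200 is divisible by 100 but not 400, so not leap.
Leap years: 17 − 1 = 16.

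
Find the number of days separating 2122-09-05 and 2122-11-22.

September 2122: 30 − 5 = 25 days remain.
Then October (31): 31 days.
November 1–22, 2122: 22 days.
Total: 25 + 31 + 22 = 78 days.

78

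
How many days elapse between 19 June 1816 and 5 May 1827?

Day-of-year of June 19, 1816: 171.
Day-of-year of May 5, 1827: 125.
1816 has 366 days, so 366 − 171 = 195 days remain in 1816.
Full years 1817–1826: 8 common + 2 leap = 8×365 + 2×366 = 3652 days.
Total: 195 + 3652 + 125 = 3972 days.

3972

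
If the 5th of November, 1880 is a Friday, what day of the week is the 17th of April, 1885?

Friday

Day-of-year of November 5, 1880: 310.
Day-of-year of April 17, 1885: 107.
1880 has 366 days, so 366 − 310 = 56 days remain in 1880.
Full years: 1881: 365; 1882: 365; 1883: 365; 1884: 366. Sum = 1461.
Total: 56 + 1461 + 107 = 1624 days.
1624 is a multiple of 7, so the 17th of April, 1885 falls on the same weekday: Friday.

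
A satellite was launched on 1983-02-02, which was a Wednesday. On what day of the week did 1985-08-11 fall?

Sunday

February 2, 1983 → February 2, 1984: 365 days.
February 2, 1984 → February 2, 1985: 366 days (1984 is a leap year).
February 1985: 28 − 2 = 26 days remain (1985 is not a leap year, so February has 28 days).
Then March (31), April (30), May (31), June (30), July (31): 31 + 30 + 31 + 30 + 31 = 153 days.
August 1–11, 1985: 11 days.
Residual: 190 days.
Total: 921 days.
921 mod 7 = 4, so 4 days after Wednesday is Sunday.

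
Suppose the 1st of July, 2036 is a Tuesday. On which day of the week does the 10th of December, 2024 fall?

Count forward from the earlier date (December 10, 2024) to the later (July 1, 2036):
Day-of-year of December 10, 2024: 345.
Day-of-year of July 1, 2036: 183.
2024 has 366 days, so 366 − 345 = 21 days remain in 2024.
Full years 2025–2035: 9 common + 2 leap = 9×365 + 2×366 = 4017 days.
Total: 21 + 4017 + 183 = 4221 days.
4221 is a multiple of 7, so the 10th of December, 2024 falls on the same weekday: Tuesday.

Tuesday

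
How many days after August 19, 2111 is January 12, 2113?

August 2111: 31 − 19 = 12 days remain.
Then 16 full months totalling 488 days.
January 1–12, 2113: 12 days.
Total: 12 + 488 + 12 = 512 days.

512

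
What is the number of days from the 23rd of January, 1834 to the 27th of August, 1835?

January 23, 1834 → January 23, 1835: 365 days.
January 1835: 31 − 23 = 8 days remain.
Then February 1835 (28), March (31), April (30), May (31), June (30), July (31): 28 + 31 + 30 + 31 + 30 + 31 = 181 days.
August 1–27, 1835: 27 days.
Residual: 216 days.
Total: 581 days.

581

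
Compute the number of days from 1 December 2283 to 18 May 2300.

Day-of-year of December 1, 2283: 335.
Day-of-year of May 18, 2300: 138.
2283 has 365 days, so 365 − 335 = 30 days remain in 2283.
Full years 2284–2299: 12 common + 4 leap = 12×365 + 4×366 = 5844 days.
Total: 30 + 5844 + 138 = 6012 days.

6012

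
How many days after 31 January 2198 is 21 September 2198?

233

January 2198: 31 − 31 = 0 days remain.
Then February 2198 (28), March (31), April (30), May (31), June (30), July (31), August (31): 28 + 31 + 30 + 31 + 30 + 31 + 31 = 212 days.
September 1–21, 2198: 21 days.
Total: 0 + 212 + 21 = 233 days.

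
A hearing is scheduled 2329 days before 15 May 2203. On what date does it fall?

27 December 2196

Count 2329 days before May 15, 2203:
December 27, 2196 → December 27, 2197: 365 days.
December 27, 2197 → December 27, 2198: 365 days.
December 27, 2198 → December 27, 2199: 365 days.
December 27, 2199 → December 27, 2200: 365 days (2200 is not a leap year (divisible by 100 but not 400)).
December 27, 2200 → December 27, 2201: 365 days.
December 27, 2201 → December 27, 2202: 365 days.
December 2202: 31 − 27 = 4 days remain.
Then January (31), February 2203 (28), March (31), April (30): 31 + 28 + 31 + 30 = 120 days.
May 1–15, 2203: 15 days.
Residual: 139 days.
Total: 2329 days.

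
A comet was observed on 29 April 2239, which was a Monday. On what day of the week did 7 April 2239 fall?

Sunday

Count forward from the earlier date (April 7, 2239) to the later (April 29, 2239):
Within April 2239: 29 − 7 = 22 days.
22 mod 7 = 1, so 1 day before Monday is Sunday.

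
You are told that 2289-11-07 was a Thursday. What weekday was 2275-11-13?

Saturday

Count forward from the earlier date (November 13, 2275) to the later (November 7, 2289):
From November 13, 2275 to November 13, 2288: 13 years, of which 4 contain a Feb 29 — 9×365 + 4×366 = 4749 days.
November 2288: 30 − 13 = 17 days remain.
Then 11 full months totalling 335 days.
November 1–7, 2289: 7 days.
Residual: 359 days.
Total: 5108 days.
5108 mod 7 = 5, so 5 days before Thursday is Saturday.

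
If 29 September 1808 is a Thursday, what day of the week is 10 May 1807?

Sunday

Count forward from the earlier date (May 10, 1807) to the later (September 29, 1808):
May 10, 1807 → May 10, 1808: 366 days (1808 is a leap year).
May 1808: 31 − 10 = 21 days remain.
Then June (30), July (31), August (31): 30 + 31 + 31 = 92 days.
September 1–29, 1808: 29 days.
Residual: 142 days.
Total: 508 days.
508 mod 7 = 4, so 4 days before Thursday is Sunday.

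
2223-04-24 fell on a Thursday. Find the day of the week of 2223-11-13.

April 2223: 30 − 24 = 6 days remain.
Then May (31), June (30), July (31), August (31), September (30), October (31): 31 + 30 + 31 + 31 + 30 + 31 = 184 days.
November 1–13, 2223: 13 days.
Total: 6 + 184 + 13 = 203 days.
203 is a multiple of 7, so 2223-11-13 falls on the same weekday: Thursday.

Thursday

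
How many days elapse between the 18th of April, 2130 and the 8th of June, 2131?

April 18, 2130 → April 18, 2131: 365 days.
April 2131: 30 − 18 = 12 days remain.
Then May (31): 31 days.
June 1–8, 2131: 8 days.
Residual: 51 days.
Total: 416 days.

416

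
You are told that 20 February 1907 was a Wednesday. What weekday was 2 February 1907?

Count forward from the earlier date (February 2, 1907) to the later (February 20, 1907):
Within February 1907: 20 − 2 = 18 days.
18 mod 7 = 4, so 4 days before Wednesday is Saturday.

Saturday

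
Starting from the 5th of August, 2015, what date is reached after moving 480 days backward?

the 12th of April, 2014

Count 480 days before August 5, 2015:
April 12, 2014 → April 12, 2015: 365 days.
April 2015: 30 − 12 = 18 days remain.
Then May (31), June (30), July (31): 31 + 30 + 31 = 92 days.
August 1–5, 2015: 5 days.
Residual: 115 days.
Total: 480 days.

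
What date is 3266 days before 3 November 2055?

24 November 2046

Count 3266 days before November 3, 2055:
From November 24, 2046 to November 24, 2054: 8 years, of which 2 contain a Feb 29 — 6×365 + 2×366 = 2922 days.
November 2054: 30 − 24 = 6 days remain.
Then 11 full months totalling 335 days.
November 1–3, 2055: 3 days.
Residual: 344 days.
Total: 3266 days.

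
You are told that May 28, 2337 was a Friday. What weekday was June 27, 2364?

From May 28, 2337 to May 28, 2364: 27 years, of which 7 contain a Feb 29 — 20×365 + 7×366 = 9862 days.
May 2364: 31 − 28 = 3 days remain.
June 1–27, 2364: 27 days.
Residual: 30 days.
Total: 9892 days.
9892 mod 7 = 1, so 1 day after Friday is Saturday.

Saturday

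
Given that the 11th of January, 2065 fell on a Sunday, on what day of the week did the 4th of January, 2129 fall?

Tuesday

Day-of-year of January 11, 2065: 11.
Day-of-year of January 4, 2129: 4.
2065 has 365 days, so 365 − 11 = 354 days remain in 2065.
Full years 2066–2128: 48 common + 15 leap = 48×365 + 15×366 = 23010 days.
Total: 354 + 23010 + 4 = 23368 days.
23368 mod 7 = 2, so 2 days after Sunday is Tuesday.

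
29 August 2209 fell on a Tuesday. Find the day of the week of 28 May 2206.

Wednesday

Count forward from the earlier date (May 28, 2206) to the later (August 29, 2209):
Day-of-year of May 28, 2206: 148.
Day-of-year of August 29, 2209: 241.
2206 has 365 days, so 365 − 148 = 217 days remain in 2206.
Full years: 2207: 365; 2208: 366. Sum = 731.
Total: 217 + 731 + 241 = 1189 days.
1189 mod 7 = 6, so 6 days before Tuesday is Wednesday.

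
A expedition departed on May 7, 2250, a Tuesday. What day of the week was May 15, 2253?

Sunday

May 7, 2250 → May 7, 2251: 365 days.
May 7, 2251 → May 7, 2252: 366 days (2252 is a leap year).
May 7, 2252 → May 7, 2253: 365 days.
Within May 2253: 15 − 7 = 8 days.
Total: 1104 days.
1104 mod 7 = 5, so 5 days after Tuesday is Sunday.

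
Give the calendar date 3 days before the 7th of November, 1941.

the 4th of November, 1941

Count 3 days before November 7, 1941:
Within November 1941: 7 − 4 = 3 days.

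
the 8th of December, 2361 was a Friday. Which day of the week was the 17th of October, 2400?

Tuesday

Day-of-year of December 8, 2361: 342.
Day-of-year of October 17, 2400: 291.
2361 has 365 days, so 365 − 342 = 23 days remain in 2361.
Full years 2362–2399: 29 common + 9 leap = 29×365 + 9×366 = 13879 days.
Total: 23 + 13879 + 291 = 14193 days.
14193 mod 7 = 4, so 4 days after Friday is Tuesday.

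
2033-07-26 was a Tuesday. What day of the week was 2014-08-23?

Count forward from the earlier date (August 23, 2014) to the later (July 26, 2033):
Day-of-year of August 23, 2014: 235.
Day-of-year of July 26, 2033: 207.
2014 has 365 days, so 365 − 235 = 130 days remain in 2014.
Full years 2015–2032: 13 common + 5 leap = 13×365 + 5×366 = 6575 days.
Total: 130 + 6575 + 207 = 6912 days.
6912 mod 7 = 3, so 3 days before Tuesday is Saturday.

Saturday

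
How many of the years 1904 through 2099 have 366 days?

49

Years divisible by 4: 1904, 1908, …, 2096 — 49 in all.
2000 is divisible by 400, so still leap.
No century exceptions apply. Count: 49.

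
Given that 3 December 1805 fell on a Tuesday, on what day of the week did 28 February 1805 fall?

Thursday

Count forward from the earlier date (February 28, 1805) to the later (December 3, 1805):
February 1805: 28 − 28 = 0 days remain (1805 is not a leap year, so February has 28 days).
Then 9 full months totalling 275 days.
December 1–3, 1805: 3 days.
Total: 0 + 275 + 3 = 278 days.
278 mod 7 = 5, so 5 days before Tuesday is Thursday.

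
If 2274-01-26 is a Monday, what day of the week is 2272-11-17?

Count forward from the earlier date (November 17, 2272) to the later (January 26, 2274):
November 2272: 30 − 17 = 13 days remain.
Then 13 full months totalling 396 days.
January 1–26, 2274: 26 days.
Total: 13 + 396 + 26 = 435 days.
435 mod 7 = 1, so 1 day before Monday is Sunday.

Sunday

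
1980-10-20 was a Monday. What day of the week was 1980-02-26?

Tuesday

Count forward from the earlier date (February 26, 1980) to the later (October 20, 1980):
February 1980: 29 − 26 = 3 days remain (1980 is a leap year, so February has 29 days).
Then March (31), April (30), May (31), June (30), July (31), August (31), September (30): 31 + 30 + 31 + 30 + 31 + 31 + 30 = 214 days.
October 1–20, 1980: 20 days.
Total: 3 + 214 + 20 = 237 days.
237 mod 7 = 6, so 6 days before Monday is Tuesday.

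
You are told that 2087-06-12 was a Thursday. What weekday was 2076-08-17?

Monday

Count forward from the earlier date (August 17, 2076) to the later (June 12, 2087):
From August 17, 2076 to August 17, 2086: 10 years, of which 2 contain a Feb 29 — 8×365 + 2×366 = 3652 days.
August 2086: 31 − 17 = 14 days remain.
Then 9 full months totalling 273 days.
June 1–12, 2087: 12 days.
Residual: 299 days.
Total: 3951 days.
3951 mod 7 = 3, so 3 days before Thursday is Monday.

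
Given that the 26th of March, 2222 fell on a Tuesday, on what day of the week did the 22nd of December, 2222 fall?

March 2222: 31 − 26 = 5 days remain.
Then April (30), May (31), June (30), July (31), August (31), September (30), October (31), November (30): 30 + 31 + 30 + 31 + 31 + 30 + 31 + 30 = 244 days.
December 1–22, 2222: 22 days.
Total: 5 + 244 + 22 = 271 days.
271 mod 7 = 5, so 5 days after Tuesday is Sunday.

Sunday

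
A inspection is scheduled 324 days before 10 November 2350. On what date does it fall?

21 December 2349

Count 324 days before November 10, 2350:
December 2349: 31 − 21 = 10 days remain.
Then 10 full months totalling 304 days.
November 1–10, 2350: 10 days.
Residual: 324 days.
Total: 324 days.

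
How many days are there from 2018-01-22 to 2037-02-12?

Day-of-year of January 22, 2018: 22.
Day-of-year of February 12, 2037: 43.
2018 has 365 days, so 365 − 22 = 343 days remain in 2018.
Full years 2019–2036: 13 common + 5 leap = 13×365 + 5×366 = 6575 days.
Total: 343 + 6575 + 43 = 6961 days.

6961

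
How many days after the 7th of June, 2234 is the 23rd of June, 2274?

Day-of-year of June 7, 2234: 158.
Day-of-year of June 23, 2274: 174.
2234 has 365 days, so 365 − 158 = 207 days remain in 2234.
Full years 2235–2273: 29 common + 10 leap = 29×365 + 10×366 = 14245 days.
Total: 207 + 14245 + 174 = 14626 days.

14626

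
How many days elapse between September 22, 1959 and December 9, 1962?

1174

September 22, 1959 → September 22, 1960: 366 days (1960 is a leap year).
September 22, 1960 → September 22, 1961: 365 days.
September 22, 1961 → September 22, 1962: 365 days.
September 1962: 30 − 22 = 8 days remain.
Then October (31), November (30): 31 + 30 = 61 days.
December 1–9, 1962: 9 days.
Residual: 78 days.
Total: 1174 days.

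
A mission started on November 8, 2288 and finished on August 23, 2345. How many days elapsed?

20741

Day-of-year of November 8, 2288: 313.
Day-of-year of August 23, 2345: 235.
2288 has 366 days, so 366 − 313 = 53 days remain in 2288.
Full years 2289–2344: 43 common + 13 leap = 43×365 + 13×366 = 20453 days.
Total: 53 + 20453 + 235 = 20741 days.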